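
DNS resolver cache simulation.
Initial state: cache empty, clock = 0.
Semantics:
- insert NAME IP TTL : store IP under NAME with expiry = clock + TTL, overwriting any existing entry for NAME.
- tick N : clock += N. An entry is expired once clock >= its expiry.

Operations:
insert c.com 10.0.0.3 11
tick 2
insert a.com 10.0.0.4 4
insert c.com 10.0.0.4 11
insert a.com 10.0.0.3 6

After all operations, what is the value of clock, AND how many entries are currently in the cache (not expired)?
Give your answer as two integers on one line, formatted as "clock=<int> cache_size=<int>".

Answer: clock=2 cache_size=2

Derivation:
Op 1: insert c.com -> 10.0.0.3 (expiry=0+11=11). clock=0
Op 2: tick 2 -> clock=2.
Op 3: insert a.com -> 10.0.0.4 (expiry=2+4=6). clock=2
Op 4: insert c.com -> 10.0.0.4 (expiry=2+11=13). clock=2
Op 5: insert a.com -> 10.0.0.3 (expiry=2+6=8). clock=2
Final clock = 2
Final cache (unexpired): {a.com,c.com} -> size=2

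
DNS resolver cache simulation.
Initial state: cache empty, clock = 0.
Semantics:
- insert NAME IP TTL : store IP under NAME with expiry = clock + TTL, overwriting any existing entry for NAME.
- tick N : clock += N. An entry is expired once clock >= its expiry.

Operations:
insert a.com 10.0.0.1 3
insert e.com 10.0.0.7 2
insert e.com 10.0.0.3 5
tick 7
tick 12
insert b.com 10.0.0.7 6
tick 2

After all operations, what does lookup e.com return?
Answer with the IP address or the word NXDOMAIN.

Op 1: insert a.com -> 10.0.0.1 (expiry=0+3=3). clock=0
Op 2: insert e.com -> 10.0.0.7 (expiry=0+2=2). clock=0
Op 3: insert e.com -> 10.0.0.3 (expiry=0+5=5). clock=0
Op 4: tick 7 -> clock=7. purged={a.com,e.com}
Op 5: tick 12 -> clock=19.
Op 6: insert b.com -> 10.0.0.7 (expiry=19+6=25). clock=19
Op 7: tick 2 -> clock=21.
lookup e.com: not in cache (expired or never inserted)

Answer: NXDOMAIN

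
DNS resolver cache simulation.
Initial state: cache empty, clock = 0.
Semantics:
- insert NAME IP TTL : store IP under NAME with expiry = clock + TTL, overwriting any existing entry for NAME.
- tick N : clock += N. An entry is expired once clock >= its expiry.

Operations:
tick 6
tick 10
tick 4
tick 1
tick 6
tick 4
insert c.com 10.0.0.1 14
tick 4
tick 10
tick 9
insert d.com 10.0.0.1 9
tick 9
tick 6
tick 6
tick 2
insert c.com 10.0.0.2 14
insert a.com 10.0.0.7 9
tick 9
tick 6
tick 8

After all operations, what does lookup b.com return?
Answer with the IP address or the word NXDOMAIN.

Op 1: tick 6 -> clock=6.
Op 2: tick 10 -> clock=16.
Op 3: tick 4 -> clock=20.
Op 4: tick 1 -> clock=21.
Op 5: tick 6 -> clock=27.
Op 6: tick 4 -> clock=31.
Op 7: insert c.com -> 10.0.0.1 (expiry=31+14=45). clock=31
Op 8: tick 4 -> clock=35.
Op 9: tick 10 -> clock=45. purged={c.com}
Op 10: tick 9 -> clock=54.
Op 11: insert d.com -> 10.0.0.1 (expiry=54+9=63). clock=54
Op 12: tick 9 -> clock=63. purged={d.com}
Op 13: tick 6 -> clock=69.
Op 14: tick 6 -> clock=75.
Op 15: tick 2 -> clock=77.
Op 16: insert c.com -> 10.0.0.2 (expiry=77+14=91). clock=77
Op 17: insert a.com -> 10.0.0.7 (expiry=77+9=86). clock=77
Op 18: tick 9 -> clock=86. purged={a.com}
Op 19: tick 6 -> clock=92. purged={c.com}
Op 20: tick 8 -> clock=100.
lookup b.com: not in cache (expired or never inserted)

Answer: NXDOMAIN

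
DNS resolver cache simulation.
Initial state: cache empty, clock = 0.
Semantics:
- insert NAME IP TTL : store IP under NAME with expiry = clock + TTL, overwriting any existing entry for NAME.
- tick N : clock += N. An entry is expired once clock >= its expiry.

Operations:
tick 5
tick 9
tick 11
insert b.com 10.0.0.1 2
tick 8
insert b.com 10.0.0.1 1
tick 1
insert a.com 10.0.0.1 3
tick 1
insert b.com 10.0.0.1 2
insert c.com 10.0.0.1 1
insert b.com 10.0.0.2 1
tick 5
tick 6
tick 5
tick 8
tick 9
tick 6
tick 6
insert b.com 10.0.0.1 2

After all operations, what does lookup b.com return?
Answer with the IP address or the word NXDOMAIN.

Op 1: tick 5 -> clock=5.
Op 2: tick 9 -> clock=14.
Op 3: tick 11 -> clock=25.
Op 4: insert b.com -> 10.0.0.1 (expiry=25+2=27). clock=25
Op 5: tick 8 -> clock=33. purged={b.com}
Op 6: insert b.com -> 10.0.0.1 (expiry=33+1=34). clock=33
Op 7: tick 1 -> clock=34. purged={b.com}
Op 8: insert a.com -> 10.0.0.1 (expiry=34+3=37). clock=34
Op 9: tick 1 -> clock=35.
Op 10: insert b.com -> 10.0.0.1 (expiry=35+2=37). clock=35
Op 11: insert c.com -> 10.0.0.1 (expiry=35+1=36). clock=35
Op 12: insert b.com -> 10.0.0.2 (expiry=35+1=36). clock=35
Op 13: tick 5 -> clock=40. purged={a.com,b.com,c.com}
Op 14: tick 6 -> clock=46.
Op 15: tick 5 -> clock=51.
Op 16: tick 8 -> clock=59.
Op 17: tick 9 -> clock=68.
Op 18: tick 6 -> clock=74.
Op 19: tick 6 -> clock=80.
Op 20: insert b.com -> 10.0.0.1 (expiry=80+2=82). clock=80
lookup b.com: present, ip=10.0.0.1 expiry=82 > clock=80

Answer: 10.0.0.1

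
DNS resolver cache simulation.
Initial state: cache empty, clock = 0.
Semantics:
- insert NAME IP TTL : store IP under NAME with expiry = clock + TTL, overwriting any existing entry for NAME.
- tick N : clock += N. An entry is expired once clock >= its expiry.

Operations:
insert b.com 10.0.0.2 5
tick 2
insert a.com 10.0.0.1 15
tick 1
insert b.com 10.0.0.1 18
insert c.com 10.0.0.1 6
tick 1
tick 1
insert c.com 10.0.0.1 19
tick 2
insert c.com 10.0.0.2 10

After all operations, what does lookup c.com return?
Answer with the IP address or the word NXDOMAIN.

Answer: 10.0.0.2

Derivation:
Op 1: insert b.com -> 10.0.0.2 (expiry=0+5=5). clock=0
Op 2: tick 2 -> clock=2.
Op 3: insert a.com -> 10.0.0.1 (expiry=2+15=17). clock=2
Op 4: tick 1 -> clock=3.
Op 5: insert b.com -> 10.0.0.1 (expiry=3+18=21). clock=3
Op 6: insert c.com -> 10.0.0.1 (expiry=3+6=9). clock=3
Op 7: tick 1 -> clock=4.
Op 8: tick 1 -> clock=5.
Op 9: insert c.com -> 10.0.0.1 (expiry=5+19=24). clock=5
Op 10: tick 2 -> clock=7.
Op 11: insert c.com -> 10.0.0.2 (expiry=7+10=17). clock=7
lookup c.com: present, ip=10.0.0.2 expiry=17 > clock=7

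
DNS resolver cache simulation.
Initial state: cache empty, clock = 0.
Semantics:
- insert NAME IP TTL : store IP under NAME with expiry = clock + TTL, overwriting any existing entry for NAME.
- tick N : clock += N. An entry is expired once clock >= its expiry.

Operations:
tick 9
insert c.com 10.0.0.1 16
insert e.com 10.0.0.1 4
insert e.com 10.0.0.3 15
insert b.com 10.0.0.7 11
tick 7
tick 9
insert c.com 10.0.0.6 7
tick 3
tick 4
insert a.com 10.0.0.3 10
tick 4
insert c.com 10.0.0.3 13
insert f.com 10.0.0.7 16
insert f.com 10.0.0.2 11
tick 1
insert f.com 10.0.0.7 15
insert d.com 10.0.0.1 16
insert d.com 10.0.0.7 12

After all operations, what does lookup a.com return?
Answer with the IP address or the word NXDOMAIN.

Answer: 10.0.0.3

Derivation:
Op 1: tick 9 -> clock=9.
Op 2: insert c.com -> 10.0.0.1 (expiry=9+16=25). clock=9
Op 3: insert e.com -> 10.0.0.1 (expiry=9+4=13). clock=9
Op 4: insert e.com -> 10.0.0.3 (expiry=9+15=24). clock=9
Op 5: insert b.com -> 10.0.0.7 (expiry=9+11=20). clock=9
Op 6: tick 7 -> clock=16.
Op 7: tick 9 -> clock=25. purged={b.com,c.com,e.com}
Op 8: insert c.com -> 10.0.0.6 (expiry=25+7=32). clock=25
Op 9: tick 3 -> clock=28.
Op 10: tick 4 -> clock=32. purged={c.com}
Op 11: insert a.com -> 10.0.0.3 (expiry=32+10=42). clock=32
Op 12: tick 4 -> clock=36.
Op 13: insert c.com -> 10.0.0.3 (expiry=36+13=49). clock=36
Op 14: insert f.com -> 10.0.0.7 (expiry=36+16=52). clock=36
Op 15: insert f.com -> 10.0.0.2 (expiry=36+11=47). clock=36
Op 16: tick 1 -> clock=37.
Op 17: insert f.com -> 10.0.0.7 (expiry=37+15=52). clock=37
Op 18: insert d.com -> 10.0.0.1 (expiry=37+16=53). clock=37
Op 19: insert d.com -> 10.0.0.7 (expiry=37+12=49). clock=37
lookup a.com: present, ip=10.0.0.3 expiry=42 > clock=37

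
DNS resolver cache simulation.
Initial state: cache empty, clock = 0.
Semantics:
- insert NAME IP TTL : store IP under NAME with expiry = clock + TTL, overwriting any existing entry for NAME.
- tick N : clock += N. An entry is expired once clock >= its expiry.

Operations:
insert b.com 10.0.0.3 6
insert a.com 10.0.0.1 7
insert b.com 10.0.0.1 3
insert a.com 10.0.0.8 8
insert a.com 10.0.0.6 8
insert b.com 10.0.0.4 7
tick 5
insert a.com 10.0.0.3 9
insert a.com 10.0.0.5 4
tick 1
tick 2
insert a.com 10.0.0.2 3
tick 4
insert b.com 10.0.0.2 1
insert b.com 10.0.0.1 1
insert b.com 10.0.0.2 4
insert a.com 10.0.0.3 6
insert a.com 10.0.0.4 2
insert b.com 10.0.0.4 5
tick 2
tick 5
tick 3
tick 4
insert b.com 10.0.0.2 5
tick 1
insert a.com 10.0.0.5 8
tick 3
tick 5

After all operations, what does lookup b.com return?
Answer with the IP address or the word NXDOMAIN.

Answer: NXDOMAIN

Derivation:
Op 1: insert b.com -> 10.0.0.3 (expiry=0+6=6). clock=0
Op 2: insert a.com -> 10.0.0.1 (expiry=0+7=7). clock=0
Op 3: insert b.com -> 10.0.0.1 (expiry=0+3=3). clock=0
Op 4: insert a.com -> 10.0.0.8 (expiry=0+8=8). clock=0
Op 5: insert a.com -> 10.0.0.6 (expiry=0+8=8). clock=0
Op 6: insert b.com -> 10.0.0.4 (expiry=0+7=7). clock=0
Op 7: tick 5 -> clock=5.
Op 8: insert a.com -> 10.0.0.3 (expiry=5+9=14). clock=5
Op 9: insert a.com -> 10.0.0.5 (expiry=5+4=9). clock=5
Op 10: tick 1 -> clock=6.
Op 11: tick 2 -> clock=8. purged={b.com}
Op 12: insert a.com -> 10.0.0.2 (expiry=8+3=11). clock=8
Op 13: tick 4 -> clock=12. purged={a.com}
Op 14: insert b.com -> 10.0.0.2 (expiry=12+1=13). clock=12
Op 15: insert b.com -> 10.0.0.1 (expiry=12+1=13). clock=12
Op 16: insert b.com -> 10.0.0.2 (expiry=12+4=16). clock=12
Op 17: insert a.com -> 10.0.0.3 (expiry=12+6=18). clock=12
Op 18: insert a.com -> 10.0.0.4 (expiry=12+2=14). clock=12
Op 19: insert b.com -> 10.0.0.4 (expiry=12+5=17). clock=12
Op 20: tick 2 -> clock=14. purged={a.com}
Op 21: tick 5 -> clock=19. purged={b.com}
Op 22: tick 3 -> clock=22.
Op 23: tick 4 -> clock=26.
Op 24: insert b.com -> 10.0.0.2 (expiry=26+5=31). clock=26
Op 25: tick 1 -> clock=27.
Op 26: insert a.com -> 10.0.0.5 (expiry=27+8=35). clock=27
Op 27: tick 3 -> clock=30.
Op 28: tick 5 -> clock=35. purged={a.com,b.com}
lookup b.com: not in cache (expired or never inserted)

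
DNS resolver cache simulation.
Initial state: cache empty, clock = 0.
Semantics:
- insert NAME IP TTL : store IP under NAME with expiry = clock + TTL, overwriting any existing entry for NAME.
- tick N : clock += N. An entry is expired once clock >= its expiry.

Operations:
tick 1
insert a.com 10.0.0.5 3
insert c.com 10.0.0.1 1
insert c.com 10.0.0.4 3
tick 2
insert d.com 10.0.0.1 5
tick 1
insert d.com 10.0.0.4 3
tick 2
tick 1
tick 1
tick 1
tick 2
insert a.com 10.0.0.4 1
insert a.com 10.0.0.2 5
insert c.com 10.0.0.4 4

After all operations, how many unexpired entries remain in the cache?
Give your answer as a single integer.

Answer: 2

Derivation:
Op 1: tick 1 -> clock=1.
Op 2: insert a.com -> 10.0.0.5 (expiry=1+3=4). clock=1
Op 3: insert c.com -> 10.0.0.1 (expiry=1+1=2). clock=1
Op 4: insert c.com -> 10.0.0.4 (expiry=1+3=4). clock=1
Op 5: tick 2 -> clock=3.
Op 6: insert d.com -> 10.0.0.1 (expiry=3+5=8). clock=3
Op 7: tick 1 -> clock=4. purged={a.com,c.com}
Op 8: insert d.com -> 10.0.0.4 (expiry=4+3=7). clock=4
Op 9: tick 2 -> clock=6.
Op 10: tick 1 -> clock=7. purged={d.com}
Op 11: tick 1 -> clock=8.
Op 12: tick 1 -> clock=9.
Op 13: tick 2 -> clock=11.
Op 14: insert a.com -> 10.0.0.4 (expiry=11+1=12). clock=11
Op 15: insert a.com -> 10.0.0.2 (expiry=11+5=16). clock=11
Op 16: insert c.com -> 10.0.0.4 (expiry=11+4=15). clock=11
Final cache (unexpired): {a.com,c.com} -> size=2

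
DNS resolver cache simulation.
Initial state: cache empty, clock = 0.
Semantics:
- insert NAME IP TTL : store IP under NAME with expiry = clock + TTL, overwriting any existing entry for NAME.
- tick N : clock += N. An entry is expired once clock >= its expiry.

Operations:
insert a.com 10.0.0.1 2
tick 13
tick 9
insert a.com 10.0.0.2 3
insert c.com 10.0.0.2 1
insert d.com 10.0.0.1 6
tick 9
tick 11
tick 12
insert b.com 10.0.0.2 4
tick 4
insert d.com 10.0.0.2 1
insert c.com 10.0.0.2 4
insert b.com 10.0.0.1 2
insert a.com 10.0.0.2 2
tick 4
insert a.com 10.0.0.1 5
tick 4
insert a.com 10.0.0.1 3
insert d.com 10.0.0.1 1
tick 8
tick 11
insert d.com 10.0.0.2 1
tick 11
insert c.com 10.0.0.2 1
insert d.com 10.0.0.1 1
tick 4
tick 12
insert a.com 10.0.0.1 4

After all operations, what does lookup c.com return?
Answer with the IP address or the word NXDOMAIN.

Op 1: insert a.com -> 10.0.0.1 (expiry=0+2=2). clock=0
Op 2: tick 13 -> clock=13. purged={a.com}
Op 3: tick 9 -> clock=22.
Op 4: insert a.com -> 10.0.0.2 (expiry=22+3=25). clock=22
Op 5: insert c.com -> 10.0.0.2 (expiry=22+1=23). clock=22
Op 6: insert d.com -> 10.0.0.1 (expiry=22+6=28). clock=22
Op 7: tick 9 -> clock=31. purged={a.com,c.com,d.com}
Op 8: tick 11 -> clock=42.
Op 9: tick 12 -> clock=54.
Op 10: insert b.com -> 10.0.0.2 (expiry=54+4=58). clock=54
Op 11: tick 4 -> clock=58. purged={b.com}
Op 12: insert d.com -> 10.0.0.2 (expiry=58+1=59). clock=58
Op 13: insert c.com -> 10.0.0.2 (expiry=58+4=62). clock=58
Op 14: insert b.com -> 10.0.0.1 (expiry=58+2=60). clock=58
Op 15: insert a.com -> 10.0.0.2 (expiry=58+2=60). clock=58
Op 16: tick 4 -> clock=62. purged={a.com,b.com,c.com,d.com}
Op 17: insert a.com -> 10.0.0.1 (expiry=62+5=67). clock=62
Op 18: tick 4 -> clock=66.
Op 19: insert a.com -> 10.0.0.1 (expiry=66+3=69). clock=66
Op 20: insert d.com -> 10.0.0.1 (expiry=66+1=67). clock=66
Op 21: tick 8 -> clock=74. purged={a.com,d.com}
Op 22: tick 11 -> clock=85.
Op 23: insert d.com -> 10.0.0.2 (expiry=85+1=86). clock=85
Op 24: tick 11 -> clock=96. purged={d.com}
Op 25: insert c.com -> 10.0.0.2 (expiry=96+1=97). clock=96
Op 26: insert d.com -> 10.0.0.1 (expiry=96+1=97). clock=96
Op 27: tick 4 -> clock=100. purged={c.com,d.com}
Op 28: tick 12 -> clock=112.
Op 29: insert a.com -> 10.0.0.1 (expiry=112+4=116). clock=112
lookup c.com: not in cache (expired or never inserted)

Answer: NXDOMAIN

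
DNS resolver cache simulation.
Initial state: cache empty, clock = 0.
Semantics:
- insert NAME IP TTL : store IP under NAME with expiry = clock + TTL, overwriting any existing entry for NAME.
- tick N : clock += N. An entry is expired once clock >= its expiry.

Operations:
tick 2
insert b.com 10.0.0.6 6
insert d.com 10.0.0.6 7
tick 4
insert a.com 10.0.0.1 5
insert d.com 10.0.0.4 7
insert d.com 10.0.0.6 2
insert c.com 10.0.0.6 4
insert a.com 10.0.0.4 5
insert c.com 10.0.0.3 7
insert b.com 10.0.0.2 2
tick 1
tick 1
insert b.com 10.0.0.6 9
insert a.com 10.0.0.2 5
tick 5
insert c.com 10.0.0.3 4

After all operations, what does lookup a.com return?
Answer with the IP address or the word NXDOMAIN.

Answer: NXDOMAIN

Derivation:
Op 1: tick 2 -> clock=2.
Op 2: insert b.com -> 10.0.0.6 (expiry=2+6=8). clock=2
Op 3: insert d.com -> 10.0.0.6 (expiry=2+7=9). clock=2
Op 4: tick 4 -> clock=6.
Op 5: insert a.com -> 10.0.0.1 (expiry=6+5=11). clock=6
Op 6: insert d.com -> 10.0.0.4 (expiry=6+7=13). clock=6
Op 7: insert d.com -> 10.0.0.6 (expiry=6+2=8). clock=6
Op 8: insert c.com -> 10.0.0.6 (expiry=6+4=10). clock=6
Op 9: insert a.com -> 10.0.0.4 (expiry=6+5=11). clock=6
Op 10: insert c.com -> 10.0.0.3 (expiry=6+7=13). clock=6
Op 11: insert b.com -> 10.0.0.2 (expiry=6+2=8). clock=6
Op 12: tick 1 -> clock=7.
Op 13: tick 1 -> clock=8. purged={b.com,d.com}
Op 14: insert b.com -> 10.0.0.6 (expiry=8+9=17). clock=8
Op 15: insert a.com -> 10.0.0.2 (expiry=8+5=13). clock=8
Op 16: tick 5 -> clock=13. purged={a.com,c.com}
Op 17: insert c.com -> 10.0.0.3 (expiry=13+4=17). clock=13
lookup a.com: not in cache (expired or never inserted)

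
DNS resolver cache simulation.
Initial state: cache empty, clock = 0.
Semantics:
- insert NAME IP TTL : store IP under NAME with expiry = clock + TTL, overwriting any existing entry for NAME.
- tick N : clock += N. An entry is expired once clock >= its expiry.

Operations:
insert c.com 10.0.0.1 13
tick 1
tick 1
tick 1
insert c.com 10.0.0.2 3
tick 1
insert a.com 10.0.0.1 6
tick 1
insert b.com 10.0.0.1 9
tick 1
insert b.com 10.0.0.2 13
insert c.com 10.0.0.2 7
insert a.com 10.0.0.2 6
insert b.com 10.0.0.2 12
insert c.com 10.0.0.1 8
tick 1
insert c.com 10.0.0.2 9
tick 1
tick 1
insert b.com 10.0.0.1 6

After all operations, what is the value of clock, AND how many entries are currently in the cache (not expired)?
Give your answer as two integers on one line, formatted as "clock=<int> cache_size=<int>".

Answer: clock=9 cache_size=3

Derivation:
Op 1: insert c.com -> 10.0.0.1 (expiry=0+13=13). clock=0
Op 2: tick 1 -> clock=1.
Op 3: tick 1 -> clock=2.
Op 4: tick 1 -> clock=3.
Op 5: insert c.com -> 10.0.0.2 (expiry=3+3=6). clock=3
Op 6: tick 1 -> clock=4.
Op 7: insert a.com -> 10.0.0.1 (expiry=4+6=10). clock=4
Op 8: tick 1 -> clock=5.
Op 9: insert b.com -> 10.0.0.1 (expiry=5+9=14). clock=5
Op 10: tick 1 -> clock=6. purged={c.com}
Op 11: insert b.com -> 10.0.0.2 (expiry=6+13=19). clock=6
Op 12: insert c.com -> 10.0.0.2 (expiry=6+7=13). clock=6
Op 13: insert a.com -> 10.0.0.2 (expiry=6+6=12). clock=6
Op 14: insert b.com -> 10.0.0.2 (expiry=6+12=18). clock=6
Op 15: insert c.com -> 10.0.0.1 (expiry=6+8=14). clock=6
Op 16: tick 1 -> clock=7.
Op 17: insert c.com -> 10.0.0.2 (expiry=7+9=16). clock=7
Op 18: tick 1 -> clock=8.
Op 19: tick 1 -> clock=9.
Op 20: insert b.com -> 10.0.0.1 (expiry=9+6=15). clock=9
Final clock = 9
Final cache (unexpired): {a.com,b.com,c.com} -> size=3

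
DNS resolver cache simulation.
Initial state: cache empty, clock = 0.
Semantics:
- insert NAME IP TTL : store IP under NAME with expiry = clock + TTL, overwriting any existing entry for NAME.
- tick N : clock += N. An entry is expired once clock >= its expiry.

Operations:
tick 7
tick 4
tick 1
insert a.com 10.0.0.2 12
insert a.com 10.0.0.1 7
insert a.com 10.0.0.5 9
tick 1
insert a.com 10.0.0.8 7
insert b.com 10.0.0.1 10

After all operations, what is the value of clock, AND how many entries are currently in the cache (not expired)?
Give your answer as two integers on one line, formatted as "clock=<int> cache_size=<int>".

Op 1: tick 7 -> clock=7.
Op 2: tick 4 -> clock=11.
Op 3: tick 1 -> clock=12.
Op 4: insert a.com -> 10.0.0.2 (expiry=12+12=24). clock=12
Op 5: insert a.com -> 10.0.0.1 (expiry=12+7=19). clock=12
Op 6: insert a.com -> 10.0.0.5 (expiry=12+9=21). clock=12
Op 7: tick 1 -> clock=13.
Op 8: insert a.com -> 10.0.0.8 (expiry=13+7=20). clock=13
Op 9: insert b.com -> 10.0.0.1 (expiry=13+10=23). clock=13
Final clock = 13
Final cache (unexpired): {a.com,b.com} -> size=2

Answer: clock=13 cache_size=2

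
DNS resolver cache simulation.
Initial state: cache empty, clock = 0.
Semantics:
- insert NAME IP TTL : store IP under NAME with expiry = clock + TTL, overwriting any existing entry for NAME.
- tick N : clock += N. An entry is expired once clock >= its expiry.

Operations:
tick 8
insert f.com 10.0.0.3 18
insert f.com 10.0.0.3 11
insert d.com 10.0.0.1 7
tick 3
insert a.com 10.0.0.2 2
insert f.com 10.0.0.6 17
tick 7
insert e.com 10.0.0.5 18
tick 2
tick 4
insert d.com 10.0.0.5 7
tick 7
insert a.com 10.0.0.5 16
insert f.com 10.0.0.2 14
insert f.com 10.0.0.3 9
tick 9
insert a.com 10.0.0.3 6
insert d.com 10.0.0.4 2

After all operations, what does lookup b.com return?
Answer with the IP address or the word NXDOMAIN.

Op 1: tick 8 -> clock=8.
Op 2: insert f.com -> 10.0.0.3 (expiry=8+18=26). clock=8
Op 3: insert f.com -> 10.0.0.3 (expiry=8+11=19). clock=8
Op 4: insert d.com -> 10.0.0.1 (expiry=8+7=15). clock=8
Op 5: tick 3 -> clock=11.
Op 6: insert a.com -> 10.0.0.2 (expiry=11+2=13). clock=11
Op 7: insert f.com -> 10.0.0.6 (expiry=11+17=28). clock=11
Op 8: tick 7 -> clock=18. purged={a.com,d.com}
Op 9: insert e.com -> 10.0.0.5 (expiry=18+18=36). clock=18
Op 10: tick 2 -> clock=20.
Op 11: tick 4 -> clock=24.
Op 12: insert d.com -> 10.0.0.5 (expiry=24+7=31). clock=24
Op 13: tick 7 -> clock=31. purged={d.com,f.com}
Op 14: insert a.com -> 10.0.0.5 (expiry=31+16=47). clock=31
Op 15: insert f.com -> 10.0.0.2 (expiry=31+14=45). clock=31
Op 16: insert f.com -> 10.0.0.3 (expiry=31+9=40). clock=31
Op 17: tick 9 -> clock=40. purged={e.com,f.com}
Op 18: insert a.com -> 10.0.0.3 (expiry=40+6=46). clock=40
Op 19: insert d.com -> 10.0.0.4 (expiry=40+2=42). clock=40
lookup b.com: not in cache (expired or never inserted)

Answer: NXDOMAIN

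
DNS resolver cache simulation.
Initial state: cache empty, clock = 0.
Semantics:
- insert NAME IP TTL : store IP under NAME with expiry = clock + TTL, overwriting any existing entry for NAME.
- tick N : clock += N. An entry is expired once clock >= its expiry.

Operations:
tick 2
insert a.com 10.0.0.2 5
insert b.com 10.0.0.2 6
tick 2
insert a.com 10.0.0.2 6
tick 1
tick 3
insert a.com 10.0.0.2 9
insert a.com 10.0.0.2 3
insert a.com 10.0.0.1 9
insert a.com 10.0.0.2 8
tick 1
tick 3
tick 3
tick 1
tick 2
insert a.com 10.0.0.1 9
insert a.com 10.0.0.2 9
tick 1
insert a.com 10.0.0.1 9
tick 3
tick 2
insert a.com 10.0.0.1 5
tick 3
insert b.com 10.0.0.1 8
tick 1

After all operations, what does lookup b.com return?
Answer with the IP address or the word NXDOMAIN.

Answer: 10.0.0.1

Derivation:
Op 1: tick 2 -> clock=2.
Op 2: insert a.com -> 10.0.0.2 (expiry=2+5=7). clock=2
Op 3: insert b.com -> 10.0.0.2 (expiry=2+6=8). clock=2
Op 4: tick 2 -> clock=4.
Op 5: insert a.com -> 10.0.0.2 (expiry=4+6=10). clock=4
Op 6: tick 1 -> clock=5.
Op 7: tick 3 -> clock=8. purged={b.com}
Op 8: insert a.com -> 10.0.0.2 (expiry=8+9=17). clock=8
Op 9: insert a.com -> 10.0.0.2 (expiry=8+3=11). clock=8
Op 10: insert a.com -> 10.0.0.1 (expiry=8+9=17). clock=8
Op 11: insert a.com -> 10.0.0.2 (expiry=8+8=16). clock=8
Op 12: tick 1 -> clock=9.
Op 13: tick 3 -> clock=12.
Op 14: tick 3 -> clock=15.
Op 15: tick 1 -> clock=16. purged={a.com}
Op 16: tick 2 -> clock=18.
Op 17: insert a.com -> 10.0.0.1 (expiry=18+9=27). clock=18
Op 18: insert a.com -> 10.0.0.2 (expiry=18+9=27). clock=18
Op 19: tick 1 -> clock=19.
Op 20: insert a.com -> 10.0.0.1 (expiry=19+9=28). clock=19
Op 21: tick 3 -> clock=22.
Op 22: tick 2 -> clock=24.
Op 23: insert a.com -> 10.0.0.1 (expiry=24+5=29). clock=24
Op 24: tick 3 -> clock=27.
Op 25: insert b.com -> 10.0.0.1 (expiry=27+8=35). clock=27
Op 26: tick 1 -> clock=28.
lookup b.com: present, ip=10.0.0.1 expiry=35 > clock=28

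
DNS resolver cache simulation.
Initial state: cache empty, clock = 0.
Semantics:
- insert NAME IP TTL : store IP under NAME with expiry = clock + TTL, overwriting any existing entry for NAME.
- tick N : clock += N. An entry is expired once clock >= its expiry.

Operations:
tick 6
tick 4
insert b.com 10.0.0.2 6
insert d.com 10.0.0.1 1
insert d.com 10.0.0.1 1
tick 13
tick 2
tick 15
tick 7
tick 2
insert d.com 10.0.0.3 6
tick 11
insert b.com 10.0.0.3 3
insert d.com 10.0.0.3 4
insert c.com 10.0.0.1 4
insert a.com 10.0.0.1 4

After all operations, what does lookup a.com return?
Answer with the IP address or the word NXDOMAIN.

Answer: 10.0.0.1

Derivation:
Op 1: tick 6 -> clock=6.
Op 2: tick 4 -> clock=10.
Op 3: insert b.com -> 10.0.0.2 (expiry=10+6=16). clock=10
Op 4: insert d.com -> 10.0.0.1 (expiry=10+1=11). clock=10
Op 5: insert d.com -> 10.0.0.1 (expiry=10+1=11). clock=10
Op 6: tick 13 -> clock=23. purged={b.com,d.com}
Op 7: tick 2 -> clock=25.
Op 8: tick 15 -> clock=40.
Op 9: tick 7 -> clock=47.
Op 10: tick 2 -> clock=49.
Op 11: insert d.com -> 10.0.0.3 (expiry=49+6=55). clock=49
Op 12: tick 11 -> clock=60. purged={d.com}
Op 13: insert b.com -> 10.0.0.3 (expiry=60+3=63). clock=60
Op 14: insert d.com -> 10.0.0.3 (expiry=60+4=64). clock=60
Op 15: insert c.com -> 10.0.0.1 (expiry=60+4=64). clock=60
Op 16: insert a.com -> 10.0.0.1 (expiry=60+4=64). clock=60
lookup a.com: present, ip=10.0.0.1 expiry=64 > clock=60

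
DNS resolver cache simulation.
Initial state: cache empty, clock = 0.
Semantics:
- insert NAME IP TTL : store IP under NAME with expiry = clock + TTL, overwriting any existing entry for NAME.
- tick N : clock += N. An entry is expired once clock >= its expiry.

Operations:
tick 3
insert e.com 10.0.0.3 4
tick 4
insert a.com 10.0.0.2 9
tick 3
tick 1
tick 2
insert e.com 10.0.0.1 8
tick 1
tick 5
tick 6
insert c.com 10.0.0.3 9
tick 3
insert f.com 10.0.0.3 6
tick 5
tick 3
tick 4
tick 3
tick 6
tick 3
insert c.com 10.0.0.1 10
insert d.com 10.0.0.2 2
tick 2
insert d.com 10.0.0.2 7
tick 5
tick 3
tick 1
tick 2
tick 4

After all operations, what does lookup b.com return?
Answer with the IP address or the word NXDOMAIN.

Op 1: tick 3 -> clock=3.
Op 2: insert e.com -> 10.0.0.3 (expiry=3+4=7). clock=3
Op 3: tick 4 -> clock=7. purged={e.com}
Op 4: insert a.com -> 10.0.0.2 (expiry=7+9=16). clock=7
Op 5: tick 3 -> clock=10.
Op 6: tick 1 -> clock=11.
Op 7: tick 2 -> clock=13.
Op 8: insert e.com -> 10.0.0.1 (expiry=13+8=21). clock=13
Op 9: tick 1 -> clock=14.
Op 10: tick 5 -> clock=19. purged={a.com}
Op 11: tick 6 -> clock=25. purged={e.com}
Op 12: insert c.com -> 10.0.0.3 (expiry=25+9=34). clock=25
Op 13: tick 3 -> clock=28.
Op 14: insert f.com -> 10.0.0.3 (expiry=28+6=34). clock=28
Op 15: tick 5 -> clock=33.
Op 16: tick 3 -> clock=36. purged={c.com,f.com}
Op 17: tick 4 -> clock=40.
Op 18: tick 3 -> clock=43.
Op 19: tick 6 -> clock=49.
Op 20: tick 3 -> clock=52.
Op 21: insert c.com -> 10.0.0.1 (expiry=52+10=62). clock=52
Op 22: insert d.com -> 10.0.0.2 (expiry=52+2=54). clock=52
Op 23: tick 2 -> clock=54. purged={d.com}
Op 24: insert d.com -> 10.0.0.2 (expiry=54+7=61). clock=54
Op 25: tick 5 -> clock=59.
Op 26: tick 3 -> clock=62. purged={c.com,d.com}
Op 27: tick 1 -> clock=63.
Op 28: tick 2 -> clock=65.
Op 29: tick 4 -> clock=69.
lookup b.com: not in cache (expired or never inserted)

Answer: NXDOMAIN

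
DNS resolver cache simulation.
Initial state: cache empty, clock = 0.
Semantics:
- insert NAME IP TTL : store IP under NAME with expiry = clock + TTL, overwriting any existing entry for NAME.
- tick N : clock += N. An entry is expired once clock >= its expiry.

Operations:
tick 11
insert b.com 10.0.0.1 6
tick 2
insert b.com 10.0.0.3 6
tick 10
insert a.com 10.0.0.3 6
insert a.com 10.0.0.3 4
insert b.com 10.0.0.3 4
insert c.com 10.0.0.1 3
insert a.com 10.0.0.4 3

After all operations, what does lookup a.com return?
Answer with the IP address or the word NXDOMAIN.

Op 1: tick 11 -> clock=11.
Op 2: insert b.com -> 10.0.0.1 (expiry=11+6=17). clock=11
Op 3: tick 2 -> clock=13.
Op 4: insert b.com -> 10.0.0.3 (expiry=13+6=19). clock=13
Op 5: tick 10 -> clock=23. purged={b.com}
Op 6: insert a.com -> 10.0.0.3 (expiry=23+6=29). clock=23
Op 7: insert a.com -> 10.0.0.3 (expiry=23+4=27). clock=23
Op 8: insert b.com -> 10.0.0.3 (expiry=23+4=27). clock=23
Op 9: insert c.com -> 10.0.0.1 (expiry=23+3=26). clock=23
Op 10: insert a.com -> 10.0.0.4 (expiry=23+3=26). clock=23
lookup a.com: present, ip=10.0.0.4 expiry=26 > clock=23

Answer: 10.0.0.4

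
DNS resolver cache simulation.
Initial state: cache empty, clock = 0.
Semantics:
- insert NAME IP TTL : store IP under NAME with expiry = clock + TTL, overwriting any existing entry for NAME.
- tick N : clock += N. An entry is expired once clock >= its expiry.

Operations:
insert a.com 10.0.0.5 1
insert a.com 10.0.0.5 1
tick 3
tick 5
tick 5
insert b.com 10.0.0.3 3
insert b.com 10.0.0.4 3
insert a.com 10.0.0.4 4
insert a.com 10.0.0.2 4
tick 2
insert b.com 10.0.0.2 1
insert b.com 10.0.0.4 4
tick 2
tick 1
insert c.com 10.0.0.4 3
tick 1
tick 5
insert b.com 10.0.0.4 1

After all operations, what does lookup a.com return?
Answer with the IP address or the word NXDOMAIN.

Op 1: insert a.com -> 10.0.0.5 (expiry=0+1=1). clock=0
Op 2: insert a.com -> 10.0.0.5 (expiry=0+1=1). clock=0
Op 3: tick 3 -> clock=3. purged={a.com}
Op 4: tick 5 -> clock=8.
Op 5: tick 5 -> clock=13.
Op 6: insert b.com -> 10.0.0.3 (expiry=13+3=16). clock=13
Op 7: insert b.com -> 10.0.0.4 (expiry=13+3=16). clock=13
Op 8: insert a.com -> 10.0.0.4 (expiry=13+4=17). clock=13
Op 9: insert a.com -> 10.0.0.2 (expiry=13+4=17). clock=13
Op 10: tick 2 -> clock=15.
Op 11: insert b.com -> 10.0.0.2 (expiry=15+1=16). clock=15
Op 12: insert b.com -> 10.0.0.4 (expiry=15+4=19). clock=15
Op 13: tick 2 -> clock=17. purged={a.com}
Op 14: tick 1 -> clock=18.
Op 15: insert c.com -> 10.0.0.4 (expiry=18+3=21). clock=18
Op 16: tick 1 -> clock=19. purged={b.com}
Op 17: tick 5 -> clock=24. purged={c.com}
Op 18: insert b.com -> 10.0.0.4 (expiry=24+1=25). clock=24
lookup a.com: not in cache (expired or never inserted)

Answer: NXDOMAIN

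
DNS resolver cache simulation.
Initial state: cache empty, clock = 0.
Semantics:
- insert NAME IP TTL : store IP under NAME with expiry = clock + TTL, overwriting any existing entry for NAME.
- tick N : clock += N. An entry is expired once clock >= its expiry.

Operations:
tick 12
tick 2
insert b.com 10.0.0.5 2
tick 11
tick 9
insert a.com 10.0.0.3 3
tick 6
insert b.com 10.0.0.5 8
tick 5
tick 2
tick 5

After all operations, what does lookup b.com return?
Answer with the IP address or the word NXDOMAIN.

Op 1: tick 12 -> clock=12.
Op 2: tick 2 -> clock=14.
Op 3: insert b.com -> 10.0.0.5 (expiry=14+2=16). clock=14
Op 4: tick 11 -> clock=25. purged={b.com}
Op 5: tick 9 -> clock=34.
Op 6: insert a.com -> 10.0.0.3 (expiry=34+3=37). clock=34
Op 7: tick 6 -> clock=40. purged={a.com}
Op 8: insert b.com -> 10.0.0.5 (expiry=40+8=48). clock=40
Op 9: tick 5 -> clock=45.
Op 10: tick 2 -> clock=47.
Op 11: tick 5 -> clock=52. purged={b.com}
lookup b.com: not in cache (expired or never inserted)

Answer: NXDOMAIN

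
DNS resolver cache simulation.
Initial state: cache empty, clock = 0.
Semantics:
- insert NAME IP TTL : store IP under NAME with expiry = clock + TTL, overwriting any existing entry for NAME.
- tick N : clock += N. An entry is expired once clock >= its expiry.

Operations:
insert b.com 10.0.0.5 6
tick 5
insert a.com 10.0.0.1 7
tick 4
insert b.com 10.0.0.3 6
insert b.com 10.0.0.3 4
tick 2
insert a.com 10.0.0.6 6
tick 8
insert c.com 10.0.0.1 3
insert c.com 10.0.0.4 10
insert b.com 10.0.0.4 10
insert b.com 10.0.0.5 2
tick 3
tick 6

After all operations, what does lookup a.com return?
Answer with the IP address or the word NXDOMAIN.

Op 1: insert b.com -> 10.0.0.5 (expiry=0+6=6). clock=0
Op 2: tick 5 -> clock=5.
Op 3: insert a.com -> 10.0.0.1 (expiry=5+7=12). clock=5
Op 4: tick 4 -> clock=9. purged={b.com}
Op 5: insert b.com -> 10.0.0.3 (expiry=9+6=15). clock=9
Op 6: insert b.com -> 10.0.0.3 (expiry=9+4=13). clock=9
Op 7: tick 2 -> clock=11.
Op 8: insert a.com -> 10.0.0.6 (expiry=11+6=17). clock=11
Op 9: tick 8 -> clock=19. purged={a.com,b.com}
Op 10: insert c.com -> 10.0.0.1 (expiry=19+3=22). clock=19
Op 11: insert c.com -> 10.0.0.4 (expiry=19+10=29). clock=19
Op 12: insert b.com -> 10.0.0.4 (expiry=19+10=29). clock=19
Op 13: insert b.com -> 10.0.0.5 (expiry=19+2=21). clock=19
Op 14: tick 3 -> clock=22. purged={b.com}
Op 15: tick 6 -> clock=28.
lookup a.com: not in cache (expired or never inserted)

Answer: NXDOMAIN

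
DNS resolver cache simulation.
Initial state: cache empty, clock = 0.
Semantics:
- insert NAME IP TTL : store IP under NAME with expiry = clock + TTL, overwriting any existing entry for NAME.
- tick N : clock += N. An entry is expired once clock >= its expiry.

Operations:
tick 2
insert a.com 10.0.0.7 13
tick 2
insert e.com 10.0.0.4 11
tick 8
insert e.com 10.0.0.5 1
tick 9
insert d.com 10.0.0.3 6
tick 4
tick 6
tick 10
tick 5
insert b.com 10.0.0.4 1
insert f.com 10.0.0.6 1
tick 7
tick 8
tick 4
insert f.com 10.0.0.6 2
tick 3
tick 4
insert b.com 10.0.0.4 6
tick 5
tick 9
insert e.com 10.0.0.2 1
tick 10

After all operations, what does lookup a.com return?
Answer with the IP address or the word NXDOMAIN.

Answer: NXDOMAIN

Derivation:
Op 1: tick 2 -> clock=2.
Op 2: insert a.com -> 10.0.0.7 (expiry=2+13=15). clock=2
Op 3: tick 2 -> clock=4.
Op 4: insert e.com -> 10.0.0.4 (expiry=4+11=15). clock=4
Op 5: tick 8 -> clock=12.
Op 6: insert e.com -> 10.0.0.5 (expiry=12+1=13). clock=12
Op 7: tick 9 -> clock=21. purged={a.com,e.com}
Op 8: insert d.com -> 10.0.0.3 (expiry=21+6=27). clock=21
Op 9: tick 4 -> clock=25.
Op 10: tick 6 -> clock=31. purged={d.com}
Op 11: tick 10 -> clock=41.
Op 12: tick 5 -> clock=46.
Op 13: insert b.com -> 10.0.0.4 (expiry=46+1=47). clock=46
Op 14: insert f.com -> 10.0.0.6 (expiry=46+1=47). clock=46
Op 15: tick 7 -> clock=53. purged={b.com,f.com}
Op 16: tick 8 -> clock=61.
Op 17: tick 4 -> clock=65.
Op 18: insert f.com -> 10.0.0.6 (expiry=65+2=67). clock=65
Op 19: tick 3 -> clock=68. purged={f.com}
Op 20: tick 4 -> clock=72.
Op 21: insert b.com -> 10.0.0.4 (expiry=72+6=78). clock=72
Op 22: tick 5 -> clock=77.
Op 23: tick 9 -> clock=86. purged={b.com}
Op 24: insert e.com -> 10.0.0.2 (expiry=86+1=87). clock=86
Op 25: tick 10 -> clock=96. purged={e.com}
lookup a.com: not in cache (expired or never inserted)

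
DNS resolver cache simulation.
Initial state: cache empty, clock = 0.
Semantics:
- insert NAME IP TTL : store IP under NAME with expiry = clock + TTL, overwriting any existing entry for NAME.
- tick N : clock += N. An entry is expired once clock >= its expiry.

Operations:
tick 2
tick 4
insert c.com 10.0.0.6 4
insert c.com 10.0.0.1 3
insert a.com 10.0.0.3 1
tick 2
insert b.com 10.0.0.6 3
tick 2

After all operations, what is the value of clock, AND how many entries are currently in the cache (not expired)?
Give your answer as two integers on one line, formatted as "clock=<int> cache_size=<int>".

Op 1: tick 2 -> clock=2.
Op 2: tick 4 -> clock=6.
Op 3: insert c.com -> 10.0.0.6 (expiry=6+4=10). clock=6
Op 4: insert c.com -> 10.0.0.1 (expiry=6+3=9). clock=6
Op 5: insert a.com -> 10.0.0.3 (expiry=6+1=7). clock=6
Op 6: tick 2 -> clock=8. purged={a.com}
Op 7: insert b.com -> 10.0.0.6 (expiry=8+3=11). clock=8
Op 8: tick 2 -> clock=10. purged={c.com}
Final clock = 10
Final cache (unexpired): {b.com} -> size=1

Answer: clock=10 cache_size=1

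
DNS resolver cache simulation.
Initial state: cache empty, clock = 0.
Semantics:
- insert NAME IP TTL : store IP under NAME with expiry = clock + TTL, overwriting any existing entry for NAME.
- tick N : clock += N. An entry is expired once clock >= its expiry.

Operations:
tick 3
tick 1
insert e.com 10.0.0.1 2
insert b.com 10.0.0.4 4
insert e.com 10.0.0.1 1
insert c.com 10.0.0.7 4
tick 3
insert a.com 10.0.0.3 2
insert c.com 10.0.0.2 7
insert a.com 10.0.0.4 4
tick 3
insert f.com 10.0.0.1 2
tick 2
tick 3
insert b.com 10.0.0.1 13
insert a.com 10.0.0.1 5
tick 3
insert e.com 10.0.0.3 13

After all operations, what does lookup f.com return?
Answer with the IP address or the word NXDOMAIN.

Op 1: tick 3 -> clock=3.
Op 2: tick 1 -> clock=4.
Op 3: insert e.com -> 10.0.0.1 (expiry=4+2=6). clock=4
Op 4: insert b.com -> 10.0.0.4 (expiry=4+4=8). clock=4
Op 5: insert e.com -> 10.0.0.1 (expiry=4+1=5). clock=4
Op 6: insert c.com -> 10.0.0.7 (expiry=4+4=8). clock=4
Op 7: tick 3 -> clock=7. purged={e.com}
Op 8: insert a.com -> 10.0.0.3 (expiry=7+2=9). clock=7
Op 9: insert c.com -> 10.0.0.2 (expiry=7+7=14). clock=7
Op 10: insert a.com -> 10.0.0.4 (expiry=7+4=11). clock=7
Op 11: tick 3 -> clock=10. purged={b.com}
Op 12: insert f.com -> 10.0.0.1 (expiry=10+2=12). clock=10
Op 13: tick 2 -> clock=12. purged={a.com,f.com}
Op 14: tick 3 -> clock=15. purged={c.com}
Op 15: insert b.com -> 10.0.0.1 (expiry=15+13=28). clock=15
Op 16: insert a.com -> 10.0.0.1 (expiry=15+5=20). clock=15
Op 17: tick 3 -> clock=18.
Op 18: insert e.com -> 10.0.0.3 (expiry=18+13=31). clock=18
lookup f.com: not in cache (expired or never inserted)

Answer: NXDOMAIN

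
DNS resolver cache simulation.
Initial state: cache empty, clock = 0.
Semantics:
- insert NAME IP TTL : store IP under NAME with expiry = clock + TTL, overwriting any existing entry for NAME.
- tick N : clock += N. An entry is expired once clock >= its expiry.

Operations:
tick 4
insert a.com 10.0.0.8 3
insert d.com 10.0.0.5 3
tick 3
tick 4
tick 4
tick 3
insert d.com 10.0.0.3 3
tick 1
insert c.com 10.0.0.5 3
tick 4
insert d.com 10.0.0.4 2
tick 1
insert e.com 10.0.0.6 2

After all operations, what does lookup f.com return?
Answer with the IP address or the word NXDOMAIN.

Op 1: tick 4 -> clock=4.
Op 2: insert a.com -> 10.0.0.8 (expiry=4+3=7). clock=4
Op 3: insert d.com -> 10.0.0.5 (expiry=4+3=7). clock=4
Op 4: tick 3 -> clock=7. purged={a.com,d.com}
Op 5: tick 4 -> clock=11.
Op 6: tick 4 -> clock=15.
Op 7: tick 3 -> clock=18.
Op 8: insert d.com -> 10.0.0.3 (expiry=18+3=21). clock=18
Op 9: tick 1 -> clock=19.
Op 10: insert c.com -> 10.0.0.5 (expiry=19+3=22). clock=19
Op 11: tick 4 -> clock=23. purged={c.com,d.com}
Op 12: insert d.com -> 10.0.0.4 (expiry=23+2=25). clock=23
Op 13: tick 1 -> clock=24.
Op 14: insert e.com -> 10.0.0.6 (expiry=24+2=26). clock=24
lookup f.com: not in cache (expired or never inserted)

Answer: NXDOMAIN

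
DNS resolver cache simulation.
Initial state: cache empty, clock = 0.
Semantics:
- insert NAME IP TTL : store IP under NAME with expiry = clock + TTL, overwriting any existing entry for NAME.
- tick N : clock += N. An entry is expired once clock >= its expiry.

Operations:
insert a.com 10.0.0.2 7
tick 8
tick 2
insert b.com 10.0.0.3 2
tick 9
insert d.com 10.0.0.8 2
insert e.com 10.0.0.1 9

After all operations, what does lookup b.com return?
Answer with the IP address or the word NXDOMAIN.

Op 1: insert a.com -> 10.0.0.2 (expiry=0+7=7). clock=0
Op 2: tick 8 -> clock=8. purged={a.com}
Op 3: tick 2 -> clock=10.
Op 4: insert b.com -> 10.0.0.3 (expiry=10+2=12). clock=10
Op 5: tick 9 -> clock=19. purged={b.com}
Op 6: insert d.com -> 10.0.0.8 (expiry=19+2=21). clock=19
Op 7: insert e.com -> 10.0.0.1 (expiry=19+9=28). clock=19
lookup b.com: not in cache (expired or never inserted)

Answer: NXDOMAIN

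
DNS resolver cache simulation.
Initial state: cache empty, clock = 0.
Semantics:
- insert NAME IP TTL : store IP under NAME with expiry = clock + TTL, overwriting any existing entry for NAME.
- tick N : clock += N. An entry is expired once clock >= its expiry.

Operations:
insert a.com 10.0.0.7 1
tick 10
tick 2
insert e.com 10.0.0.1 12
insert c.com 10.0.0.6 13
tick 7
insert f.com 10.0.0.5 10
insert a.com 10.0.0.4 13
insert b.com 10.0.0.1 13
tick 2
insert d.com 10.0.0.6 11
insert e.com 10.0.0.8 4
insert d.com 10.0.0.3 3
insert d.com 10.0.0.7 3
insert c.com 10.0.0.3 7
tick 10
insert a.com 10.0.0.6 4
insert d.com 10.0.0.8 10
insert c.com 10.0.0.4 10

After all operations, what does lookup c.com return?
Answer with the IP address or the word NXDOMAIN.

Answer: 10.0.0.4

Derivation:
Op 1: insert a.com -> 10.0.0.7 (expiry=0+1=1). clock=0
Op 2: tick 10 -> clock=10. purged={a.com}
Op 3: tick 2 -> clock=12.
Op 4: insert e.com -> 10.0.0.1 (expiry=12+12=24). clock=12
Op 5: insert c.com -> 10.0.0.6 (expiry=12+13=25). clock=12
Op 6: tick 7 -> clock=19.
Op 7: insert f.com -> 10.0.0.5 (expiry=19+10=29). clock=19
Op 8: insert a.com -> 10.0.0.4 (expiry=19+13=32). clock=19
Op 9: insert b.com -> 10.0.0.1 (expiry=19+13=32). clock=19
Op 10: tick 2 -> clock=21.
Op 11: insert d.com -> 10.0.0.6 (expiry=21+11=32). clock=21
Op 12: insert e.com -> 10.0.0.8 (expiry=21+4=25). clock=21
Op 13: insert d.com -> 10.0.0.3 (expiry=21+3=24). clock=21
Op 14: insert d.com -> 10.0.0.7 (expiry=21+3=24). clock=21
Op 15: insert c.com -> 10.0.0.3 (expiry=21+7=28). clock=21
Op 16: tick 10 -> clock=31. purged={c.com,d.com,e.com,f.com}
Op 17: insert a.com -> 10.0.0.6 (expiry=31+4=35). clock=31
Op 18: insert d.com -> 10.0.0.8 (expiry=31+10=41). clock=31
Op 19: insert c.com -> 10.0.0.4 (expiry=31+10=41). clock=31
lookup c.com: present, ip=10.0.0.4 expiry=41 > clock=31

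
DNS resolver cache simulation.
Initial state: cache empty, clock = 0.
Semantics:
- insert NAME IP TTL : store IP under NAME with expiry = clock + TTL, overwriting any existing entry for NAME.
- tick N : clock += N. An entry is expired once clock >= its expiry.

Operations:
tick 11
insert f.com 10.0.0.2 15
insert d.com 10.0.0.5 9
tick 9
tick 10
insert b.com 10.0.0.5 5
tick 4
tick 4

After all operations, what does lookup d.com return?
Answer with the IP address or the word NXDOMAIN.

Op 1: tick 11 -> clock=11.
Op 2: insert f.com -> 10.0.0.2 (expiry=11+15=26). clock=11
Op 3: insert d.com -> 10.0.0.5 (expiry=11+9=20). clock=11
Op 4: tick 9 -> clock=20. purged={d.com}
Op 5: tick 10 -> clock=30. purged={f.com}
Op 6: insert b.com -> 10.0.0.5 (expiry=30+5=35). clock=30
Op 7: tick 4 -> clock=34.
Op 8: tick 4 -> clock=38. purged={b.com}
lookup d.com: not in cache (expired or never inserted)

Answer: NXDOMAIN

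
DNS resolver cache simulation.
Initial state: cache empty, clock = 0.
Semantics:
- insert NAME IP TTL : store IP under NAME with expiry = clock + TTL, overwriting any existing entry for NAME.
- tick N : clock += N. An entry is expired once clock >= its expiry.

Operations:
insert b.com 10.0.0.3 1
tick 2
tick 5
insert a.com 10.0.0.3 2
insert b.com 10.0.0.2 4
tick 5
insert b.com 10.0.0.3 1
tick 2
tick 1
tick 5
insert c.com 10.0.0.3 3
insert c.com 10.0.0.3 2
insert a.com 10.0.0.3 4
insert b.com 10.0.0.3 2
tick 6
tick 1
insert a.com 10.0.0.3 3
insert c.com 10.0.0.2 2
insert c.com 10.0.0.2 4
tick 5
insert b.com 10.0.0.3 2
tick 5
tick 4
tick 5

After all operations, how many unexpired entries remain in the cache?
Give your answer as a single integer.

Op 1: insert b.com -> 10.0.0.3 (expiry=0+1=1). clock=0
Op 2: tick 2 -> clock=2. purged={b.com}
Op 3: tick 5 -> clock=7.
Op 4: insert a.com -> 10.0.0.3 (expiry=7+2=9). clock=7
Op 5: insert b.com -> 10.0.0.2 (expiry=7+4=11). clock=7
Op 6: tick 5 -> clock=12. purged={a.com,b.com}
Op 7: insert b.com -> 10.0.0.3 (expiry=12+1=13). clock=12
Op 8: tick 2 -> clock=14. purged={b.com}
Op 9: tick 1 -> clock=15.
Op 10: tick 5 -> clock=20.
Op 11: insert c.com -> 10.0.0.3 (expiry=20+3=23). clock=20
Op 12: insert c.com -> 10.0.0.3 (expiry=20+2=22). clock=20
Op 13: insert a.com -> 10.0.0.3 (expiry=20+4=24). clock=20
Op 14: insert b.com -> 10.0.0.3 (expiry=20+2=22). clock=20
Op 15: tick 6 -> clock=26. purged={a.com,b.com,c.com}
Op 16: tick 1 -> clock=27.
Op 17: insert a.com -> 10.0.0.3 (expiry=27+3=30). clock=27
Op 18: insert c.com -> 10.0.0.2 (expiry=27+2=29). clock=27
Op 19: insert c.com -> 10.0.0.2 (expiry=27+4=31). clock=27
Op 20: tick 5 -> clock=32. purged={a.com,c.com}
Op 21: insert b.com -> 10.0.0.3 (expiry=32+2=34). clock=32
Op 22: tick 5 -> clock=37. purged={b.com}
Op 23: tick 4 -> clock=41.
Op 24: tick 5 -> clock=46.
Final cache (unexpired): {} -> size=0

Answer: 0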